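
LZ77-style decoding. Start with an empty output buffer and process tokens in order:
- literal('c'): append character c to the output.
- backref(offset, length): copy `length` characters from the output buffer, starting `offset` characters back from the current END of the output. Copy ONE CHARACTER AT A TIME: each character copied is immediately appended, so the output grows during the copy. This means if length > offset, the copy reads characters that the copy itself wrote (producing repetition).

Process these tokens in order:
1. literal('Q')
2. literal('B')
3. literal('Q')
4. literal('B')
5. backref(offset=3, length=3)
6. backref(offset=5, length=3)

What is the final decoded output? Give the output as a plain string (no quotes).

Answer: QBQBBQBQBB

Derivation:
Token 1: literal('Q'). Output: "Q"
Token 2: literal('B'). Output: "QB"
Token 3: literal('Q'). Output: "QBQ"
Token 4: literal('B'). Output: "QBQB"
Token 5: backref(off=3, len=3). Copied 'BQB' from pos 1. Output: "QBQBBQB"
Token 6: backref(off=5, len=3). Copied 'QBB' from pos 2. Output: "QBQBBQBQBB"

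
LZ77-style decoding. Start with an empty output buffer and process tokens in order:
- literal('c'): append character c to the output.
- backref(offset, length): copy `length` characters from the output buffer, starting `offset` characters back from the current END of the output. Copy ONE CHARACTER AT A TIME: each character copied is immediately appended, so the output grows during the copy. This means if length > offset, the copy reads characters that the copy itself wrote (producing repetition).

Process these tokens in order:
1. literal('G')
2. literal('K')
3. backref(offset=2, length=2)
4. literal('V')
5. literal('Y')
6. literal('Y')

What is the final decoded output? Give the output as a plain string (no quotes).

Token 1: literal('G'). Output: "G"
Token 2: literal('K'). Output: "GK"
Token 3: backref(off=2, len=2). Copied 'GK' from pos 0. Output: "GKGK"
Token 4: literal('V'). Output: "GKGKV"
Token 5: literal('Y'). Output: "GKGKVY"
Token 6: literal('Y'). Output: "GKGKVYY"

Answer: GKGKVYY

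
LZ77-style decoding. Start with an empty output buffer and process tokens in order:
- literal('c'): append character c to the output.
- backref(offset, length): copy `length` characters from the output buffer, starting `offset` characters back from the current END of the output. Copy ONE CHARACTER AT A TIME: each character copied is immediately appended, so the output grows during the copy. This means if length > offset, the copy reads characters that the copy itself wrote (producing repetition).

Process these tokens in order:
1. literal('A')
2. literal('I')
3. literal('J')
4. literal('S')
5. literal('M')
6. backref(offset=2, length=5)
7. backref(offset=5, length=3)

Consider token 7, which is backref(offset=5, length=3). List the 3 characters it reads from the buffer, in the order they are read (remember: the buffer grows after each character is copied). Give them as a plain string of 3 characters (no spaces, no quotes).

Answer: SMS

Derivation:
Token 1: literal('A'). Output: "A"
Token 2: literal('I'). Output: "AI"
Token 3: literal('J'). Output: "AIJ"
Token 4: literal('S'). Output: "AIJS"
Token 5: literal('M'). Output: "AIJSM"
Token 6: backref(off=2, len=5) (overlapping!). Copied 'SMSMS' from pos 3. Output: "AIJSMSMSMS"
Token 7: backref(off=5, len=3). Buffer before: "AIJSMSMSMS" (len 10)
  byte 1: read out[5]='S', append. Buffer now: "AIJSMSMSMSS"
  byte 2: read out[6]='M', append. Buffer now: "AIJSMSMSMSSM"
  byte 3: read out[7]='S', append. Buffer now: "AIJSMSMSMSSMS"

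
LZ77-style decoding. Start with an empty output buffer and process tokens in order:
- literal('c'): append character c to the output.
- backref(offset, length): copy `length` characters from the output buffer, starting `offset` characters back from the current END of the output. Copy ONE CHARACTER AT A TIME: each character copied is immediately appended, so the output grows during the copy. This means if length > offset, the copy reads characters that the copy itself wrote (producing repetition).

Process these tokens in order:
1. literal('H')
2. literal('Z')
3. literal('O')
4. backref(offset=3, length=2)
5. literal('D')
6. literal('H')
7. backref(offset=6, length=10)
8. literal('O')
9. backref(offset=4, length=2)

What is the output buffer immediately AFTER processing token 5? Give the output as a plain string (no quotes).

Token 1: literal('H'). Output: "H"
Token 2: literal('Z'). Output: "HZ"
Token 3: literal('O'). Output: "HZO"
Token 4: backref(off=3, len=2). Copied 'HZ' from pos 0. Output: "HZOHZ"
Token 5: literal('D'). Output: "HZOHZD"

Answer: HZOHZD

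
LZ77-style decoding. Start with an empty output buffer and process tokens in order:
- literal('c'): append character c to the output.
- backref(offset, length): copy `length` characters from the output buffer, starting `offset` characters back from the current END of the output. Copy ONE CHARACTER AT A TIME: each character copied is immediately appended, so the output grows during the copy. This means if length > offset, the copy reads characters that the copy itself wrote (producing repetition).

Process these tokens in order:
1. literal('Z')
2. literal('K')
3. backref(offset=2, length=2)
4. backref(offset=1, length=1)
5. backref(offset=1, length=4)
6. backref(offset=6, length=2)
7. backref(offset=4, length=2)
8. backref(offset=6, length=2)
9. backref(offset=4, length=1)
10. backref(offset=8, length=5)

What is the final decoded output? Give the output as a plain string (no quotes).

Answer: ZKZKKKKKKKKKKKKKKKKKK

Derivation:
Token 1: literal('Z'). Output: "Z"
Token 2: literal('K'). Output: "ZK"
Token 3: backref(off=2, len=2). Copied 'ZK' from pos 0. Output: "ZKZK"
Token 4: backref(off=1, len=1). Copied 'K' from pos 3. Output: "ZKZKK"
Token 5: backref(off=1, len=4) (overlapping!). Copied 'KKKK' from pos 4. Output: "ZKZKKKKKK"
Token 6: backref(off=6, len=2). Copied 'KK' from pos 3. Output: "ZKZKKKKKKKK"
Token 7: backref(off=4, len=2). Copied 'KK' from pos 7. Output: "ZKZKKKKKKKKKK"
Token 8: backref(off=6, len=2). Copied 'KK' from pos 7. Output: "ZKZKKKKKKKKKKKK"
Token 9: backref(off=4, len=1). Copied 'K' from pos 11. Output: "ZKZKKKKKKKKKKKKK"
Token 10: backref(off=8, len=5). Copied 'KKKKK' from pos 8. Output: "ZKZKKKKKKKKKKKKKKKKKK"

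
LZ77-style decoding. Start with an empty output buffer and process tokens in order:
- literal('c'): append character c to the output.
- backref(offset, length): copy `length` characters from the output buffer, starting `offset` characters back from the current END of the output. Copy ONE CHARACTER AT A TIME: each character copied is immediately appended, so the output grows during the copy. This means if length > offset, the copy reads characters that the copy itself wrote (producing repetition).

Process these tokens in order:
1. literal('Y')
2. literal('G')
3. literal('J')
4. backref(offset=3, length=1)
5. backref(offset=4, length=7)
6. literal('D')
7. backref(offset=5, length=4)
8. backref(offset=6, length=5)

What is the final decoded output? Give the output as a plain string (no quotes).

Token 1: literal('Y'). Output: "Y"
Token 2: literal('G'). Output: "YG"
Token 3: literal('J'). Output: "YGJ"
Token 4: backref(off=3, len=1). Copied 'Y' from pos 0. Output: "YGJY"
Token 5: backref(off=4, len=7) (overlapping!). Copied 'YGJYYGJ' from pos 0. Output: "YGJYYGJYYGJ"
Token 6: literal('D'). Output: "YGJYYGJYYGJD"
Token 7: backref(off=5, len=4). Copied 'YYGJ' from pos 7. Output: "YGJYYGJYYGJDYYGJ"
Token 8: backref(off=6, len=5). Copied 'JDYYG' from pos 10. Output: "YGJYYGJYYGJDYYGJJDYYG"

Answer: YGJYYGJYYGJDYYGJJDYYG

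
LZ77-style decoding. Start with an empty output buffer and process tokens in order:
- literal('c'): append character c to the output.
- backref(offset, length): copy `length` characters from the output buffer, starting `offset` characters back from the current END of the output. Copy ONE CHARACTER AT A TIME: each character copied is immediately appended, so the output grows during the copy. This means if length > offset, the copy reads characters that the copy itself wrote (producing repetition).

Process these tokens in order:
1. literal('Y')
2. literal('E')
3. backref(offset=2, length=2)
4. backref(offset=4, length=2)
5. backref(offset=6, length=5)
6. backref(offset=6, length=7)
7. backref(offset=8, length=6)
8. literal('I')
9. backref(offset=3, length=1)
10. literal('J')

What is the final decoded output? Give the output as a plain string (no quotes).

Token 1: literal('Y'). Output: "Y"
Token 2: literal('E'). Output: "YE"
Token 3: backref(off=2, len=2). Copied 'YE' from pos 0. Output: "YEYE"
Token 4: backref(off=4, len=2). Copied 'YE' from pos 0. Output: "YEYEYE"
Token 5: backref(off=6, len=5). Copied 'YEYEY' from pos 0. Output: "YEYEYEYEYEY"
Token 6: backref(off=6, len=7) (overlapping!). Copied 'EYEYEYE' from pos 5. Output: "YEYEYEYEYEYEYEYEYE"
Token 7: backref(off=8, len=6). Copied 'YEYEYE' from pos 10. Output: "YEYEYEYEYEYEYEYEYEYEYEYE"
Token 8: literal('I'). Output: "YEYEYEYEYEYEYEYEYEYEYEYEI"
Token 9: backref(off=3, len=1). Copied 'Y' from pos 22. Output: "YEYEYEYEYEYEYEYEYEYEYEYEIY"
Token 10: literal('J'). Output: "YEYEYEYEYEYEYEYEYEYEYEYEIYJ"

Answer: YEYEYEYEYEYEYEYEYEYEYEYEIYJ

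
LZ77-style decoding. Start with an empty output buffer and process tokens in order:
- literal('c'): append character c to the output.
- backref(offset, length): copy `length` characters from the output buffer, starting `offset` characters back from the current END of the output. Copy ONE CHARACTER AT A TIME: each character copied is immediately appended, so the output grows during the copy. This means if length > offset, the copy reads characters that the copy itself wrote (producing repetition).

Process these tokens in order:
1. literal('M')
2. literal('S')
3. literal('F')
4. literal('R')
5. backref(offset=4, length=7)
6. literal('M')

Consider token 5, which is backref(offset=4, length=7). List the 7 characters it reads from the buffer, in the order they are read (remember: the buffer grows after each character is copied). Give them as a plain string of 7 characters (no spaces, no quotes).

Answer: MSFRMSF

Derivation:
Token 1: literal('M'). Output: "M"
Token 2: literal('S'). Output: "MS"
Token 3: literal('F'). Output: "MSF"
Token 4: literal('R'). Output: "MSFR"
Token 5: backref(off=4, len=7). Buffer before: "MSFR" (len 4)
  byte 1: read out[0]='M', append. Buffer now: "MSFRM"
  byte 2: read out[1]='S', append. Buffer now: "MSFRMS"
  byte 3: read out[2]='F', append. Buffer now: "MSFRMSF"
  byte 4: read out[3]='R', append. Buffer now: "MSFRMSFR"
  byte 5: read out[4]='M', append. Buffer now: "MSFRMSFRM"
  byte 6: read out[5]='S', append. Buffer now: "MSFRMSFRMS"
  byte 7: read out[6]='F', append. Buffer now: "MSFRMSFRMSF"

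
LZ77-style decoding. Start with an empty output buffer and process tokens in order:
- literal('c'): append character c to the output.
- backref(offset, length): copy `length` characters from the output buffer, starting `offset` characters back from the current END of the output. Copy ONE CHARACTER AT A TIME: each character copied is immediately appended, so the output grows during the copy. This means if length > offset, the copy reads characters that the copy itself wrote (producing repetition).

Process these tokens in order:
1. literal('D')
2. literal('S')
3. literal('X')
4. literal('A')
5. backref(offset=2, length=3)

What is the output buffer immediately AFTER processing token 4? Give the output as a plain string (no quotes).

Token 1: literal('D'). Output: "D"
Token 2: literal('S'). Output: "DS"
Token 3: literal('X'). Output: "DSX"
Token 4: literal('A'). Output: "DSXA"

Answer: DSXA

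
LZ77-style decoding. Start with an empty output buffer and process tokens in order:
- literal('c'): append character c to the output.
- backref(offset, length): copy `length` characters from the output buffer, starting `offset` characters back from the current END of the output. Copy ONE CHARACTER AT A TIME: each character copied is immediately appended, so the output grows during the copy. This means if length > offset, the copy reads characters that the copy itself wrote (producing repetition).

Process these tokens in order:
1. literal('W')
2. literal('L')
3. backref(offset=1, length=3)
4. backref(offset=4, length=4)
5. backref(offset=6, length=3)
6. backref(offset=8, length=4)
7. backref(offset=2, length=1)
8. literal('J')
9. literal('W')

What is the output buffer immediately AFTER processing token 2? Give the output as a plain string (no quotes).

Token 1: literal('W'). Output: "W"
Token 2: literal('L'). Output: "WL"

Answer: WL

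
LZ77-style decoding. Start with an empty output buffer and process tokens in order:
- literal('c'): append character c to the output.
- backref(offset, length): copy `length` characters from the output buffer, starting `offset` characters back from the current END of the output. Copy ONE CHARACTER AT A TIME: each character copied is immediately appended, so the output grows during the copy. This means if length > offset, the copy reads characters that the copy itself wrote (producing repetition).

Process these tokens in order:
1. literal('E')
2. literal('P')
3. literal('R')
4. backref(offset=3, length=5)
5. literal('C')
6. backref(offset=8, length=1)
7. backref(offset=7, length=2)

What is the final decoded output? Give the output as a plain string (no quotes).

Token 1: literal('E'). Output: "E"
Token 2: literal('P'). Output: "EP"
Token 3: literal('R'). Output: "EPR"
Token 4: backref(off=3, len=5) (overlapping!). Copied 'EPREP' from pos 0. Output: "EPREPREP"
Token 5: literal('C'). Output: "EPREPREPC"
Token 6: backref(off=8, len=1). Copied 'P' from pos 1. Output: "EPREPREPCP"
Token 7: backref(off=7, len=2). Copied 'EP' from pos 3. Output: "EPREPREPCPEP"

Answer: EPREPREPCPEP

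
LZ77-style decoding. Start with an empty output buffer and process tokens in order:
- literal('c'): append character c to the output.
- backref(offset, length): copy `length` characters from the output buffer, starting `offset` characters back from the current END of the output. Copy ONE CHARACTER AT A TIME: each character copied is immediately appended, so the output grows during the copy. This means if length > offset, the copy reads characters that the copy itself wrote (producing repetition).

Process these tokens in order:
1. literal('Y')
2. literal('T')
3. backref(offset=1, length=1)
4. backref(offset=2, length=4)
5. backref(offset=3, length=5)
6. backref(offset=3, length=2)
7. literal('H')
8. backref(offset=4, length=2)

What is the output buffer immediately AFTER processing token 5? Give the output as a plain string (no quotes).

Token 1: literal('Y'). Output: "Y"
Token 2: literal('T'). Output: "YT"
Token 3: backref(off=1, len=1). Copied 'T' from pos 1. Output: "YTT"
Token 4: backref(off=2, len=4) (overlapping!). Copied 'TTTT' from pos 1. Output: "YTTTTTT"
Token 5: backref(off=3, len=5) (overlapping!). Copied 'TTTTT' from pos 4. Output: "YTTTTTTTTTTT"

Answer: YTTTTTTTTTTT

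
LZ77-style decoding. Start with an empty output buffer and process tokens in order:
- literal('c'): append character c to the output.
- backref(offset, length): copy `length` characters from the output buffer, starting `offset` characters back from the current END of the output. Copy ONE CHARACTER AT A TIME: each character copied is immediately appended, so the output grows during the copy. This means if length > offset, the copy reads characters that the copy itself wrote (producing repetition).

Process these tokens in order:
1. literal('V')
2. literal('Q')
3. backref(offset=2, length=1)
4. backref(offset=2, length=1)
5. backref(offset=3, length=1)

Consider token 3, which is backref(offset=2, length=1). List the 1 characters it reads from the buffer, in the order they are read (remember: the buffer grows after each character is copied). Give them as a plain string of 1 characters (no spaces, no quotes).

Answer: V

Derivation:
Token 1: literal('V'). Output: "V"
Token 2: literal('Q'). Output: "VQ"
Token 3: backref(off=2, len=1). Buffer before: "VQ" (len 2)
  byte 1: read out[0]='V', append. Buffer now: "VQV"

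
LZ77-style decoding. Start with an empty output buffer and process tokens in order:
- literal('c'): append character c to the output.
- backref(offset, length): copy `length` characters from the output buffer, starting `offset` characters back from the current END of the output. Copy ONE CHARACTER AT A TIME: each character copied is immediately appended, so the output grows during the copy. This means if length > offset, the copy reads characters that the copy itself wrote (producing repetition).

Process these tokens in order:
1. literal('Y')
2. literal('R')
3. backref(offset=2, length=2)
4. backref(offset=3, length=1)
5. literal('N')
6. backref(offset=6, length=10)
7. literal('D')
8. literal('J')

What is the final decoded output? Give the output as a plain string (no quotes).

Answer: YRYRRNYRYRRNYRYRDJ

Derivation:
Token 1: literal('Y'). Output: "Y"
Token 2: literal('R'). Output: "YR"
Token 3: backref(off=2, len=2). Copied 'YR' from pos 0. Output: "YRYR"
Token 4: backref(off=3, len=1). Copied 'R' from pos 1. Output: "YRYRR"
Token 5: literal('N'). Output: "YRYRRN"
Token 6: backref(off=6, len=10) (overlapping!). Copied 'YRYRRNYRYR' from pos 0. Output: "YRYRRNYRYRRNYRYR"
Token 7: literal('D'). Output: "YRYRRNYRYRRNYRYRD"
Token 8: literal('J'). Output: "YRYRRNYRYRRNYRYRDJ"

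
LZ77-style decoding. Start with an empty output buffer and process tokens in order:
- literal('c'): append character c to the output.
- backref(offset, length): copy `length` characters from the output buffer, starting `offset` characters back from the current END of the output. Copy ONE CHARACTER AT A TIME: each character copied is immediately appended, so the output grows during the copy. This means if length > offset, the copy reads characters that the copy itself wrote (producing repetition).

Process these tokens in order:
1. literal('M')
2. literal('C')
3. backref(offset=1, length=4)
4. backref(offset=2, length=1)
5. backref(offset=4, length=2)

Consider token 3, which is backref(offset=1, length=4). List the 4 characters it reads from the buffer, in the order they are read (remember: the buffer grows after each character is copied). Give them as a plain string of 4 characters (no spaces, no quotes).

Token 1: literal('M'). Output: "M"
Token 2: literal('C'). Output: "MC"
Token 3: backref(off=1, len=4). Buffer before: "MC" (len 2)
  byte 1: read out[1]='C', append. Buffer now: "MCC"
  byte 2: read out[2]='C', append. Buffer now: "MCCC"
  byte 3: read out[3]='C', append. Buffer now: "MCCCC"
  byte 4: read out[4]='C', append. Buffer now: "MCCCCC"

Answer: CCCC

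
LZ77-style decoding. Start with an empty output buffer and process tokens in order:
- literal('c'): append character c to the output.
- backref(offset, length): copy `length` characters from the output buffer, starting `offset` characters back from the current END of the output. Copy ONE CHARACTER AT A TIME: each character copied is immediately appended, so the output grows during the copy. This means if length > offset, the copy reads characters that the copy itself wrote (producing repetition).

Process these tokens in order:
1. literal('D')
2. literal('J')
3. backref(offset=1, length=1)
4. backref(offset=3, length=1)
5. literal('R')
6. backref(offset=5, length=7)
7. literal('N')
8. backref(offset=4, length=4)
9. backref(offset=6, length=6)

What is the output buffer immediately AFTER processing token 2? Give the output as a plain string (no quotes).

Answer: DJ

Derivation:
Token 1: literal('D'). Output: "D"
Token 2: literal('J'). Output: "DJ"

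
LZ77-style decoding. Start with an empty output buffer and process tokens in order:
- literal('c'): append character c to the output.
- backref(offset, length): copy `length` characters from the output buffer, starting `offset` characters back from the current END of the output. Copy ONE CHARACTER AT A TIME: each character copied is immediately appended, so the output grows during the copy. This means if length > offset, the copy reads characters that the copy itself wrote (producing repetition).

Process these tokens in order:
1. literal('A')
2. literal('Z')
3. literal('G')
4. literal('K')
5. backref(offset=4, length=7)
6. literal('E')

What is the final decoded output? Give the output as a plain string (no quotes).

Answer: AZGKAZGKAZGE

Derivation:
Token 1: literal('A'). Output: "A"
Token 2: literal('Z'). Output: "AZ"
Token 3: literal('G'). Output: "AZG"
Token 4: literal('K'). Output: "AZGK"
Token 5: backref(off=4, len=7) (overlapping!). Copied 'AZGKAZG' from pos 0. Output: "AZGKAZGKAZG"
Token 6: literal('E'). Output: "AZGKAZGKAZGE"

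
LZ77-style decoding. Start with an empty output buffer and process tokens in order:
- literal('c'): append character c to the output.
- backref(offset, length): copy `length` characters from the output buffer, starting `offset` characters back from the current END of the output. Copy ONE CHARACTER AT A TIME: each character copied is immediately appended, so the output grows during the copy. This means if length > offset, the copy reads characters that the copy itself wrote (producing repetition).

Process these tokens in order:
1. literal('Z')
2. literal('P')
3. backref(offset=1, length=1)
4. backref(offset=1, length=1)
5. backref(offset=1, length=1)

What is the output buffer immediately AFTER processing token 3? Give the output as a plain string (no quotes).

Answer: ZPP

Derivation:
Token 1: literal('Z'). Output: "Z"
Token 2: literal('P'). Output: "ZP"
Token 3: backref(off=1, len=1). Copied 'P' from pos 1. Output: "ZPP"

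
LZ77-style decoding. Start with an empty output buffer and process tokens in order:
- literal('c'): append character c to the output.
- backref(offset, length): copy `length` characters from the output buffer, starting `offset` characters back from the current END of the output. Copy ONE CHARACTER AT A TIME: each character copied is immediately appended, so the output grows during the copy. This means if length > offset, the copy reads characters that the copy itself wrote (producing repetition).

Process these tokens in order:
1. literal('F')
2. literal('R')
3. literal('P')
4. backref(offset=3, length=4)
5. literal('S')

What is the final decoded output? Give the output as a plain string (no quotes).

Answer: FRPFRPFS

Derivation:
Token 1: literal('F'). Output: "F"
Token 2: literal('R'). Output: "FR"
Token 3: literal('P'). Output: "FRP"
Token 4: backref(off=3, len=4) (overlapping!). Copied 'FRPF' from pos 0. Output: "FRPFRPF"
Token 5: literal('S'). Output: "FRPFRPFS"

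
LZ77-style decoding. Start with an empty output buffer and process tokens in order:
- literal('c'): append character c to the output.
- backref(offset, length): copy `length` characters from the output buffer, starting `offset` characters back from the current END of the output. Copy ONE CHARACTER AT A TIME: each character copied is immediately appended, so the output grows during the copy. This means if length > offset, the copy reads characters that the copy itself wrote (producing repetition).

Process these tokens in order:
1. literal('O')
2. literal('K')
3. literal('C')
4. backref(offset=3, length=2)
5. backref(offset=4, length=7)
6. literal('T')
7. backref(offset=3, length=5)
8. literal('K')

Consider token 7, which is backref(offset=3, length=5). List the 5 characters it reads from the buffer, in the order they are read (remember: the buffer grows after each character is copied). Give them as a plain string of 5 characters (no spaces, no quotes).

Answer: COTCO

Derivation:
Token 1: literal('O'). Output: "O"
Token 2: literal('K'). Output: "OK"
Token 3: literal('C'). Output: "OKC"
Token 4: backref(off=3, len=2). Copied 'OK' from pos 0. Output: "OKCOK"
Token 5: backref(off=4, len=7) (overlapping!). Copied 'KCOKKCO' from pos 1. Output: "OKCOKKCOKKCO"
Token 6: literal('T'). Output: "OKCOKKCOKKCOT"
Token 7: backref(off=3, len=5). Buffer before: "OKCOKKCOKKCOT" (len 13)
  byte 1: read out[10]='C', append. Buffer now: "OKCOKKCOKKCOTC"
  byte 2: read out[11]='O', append. Buffer now: "OKCOKKCOKKCOTCO"
  byte 3: read out[12]='T', append. Buffer now: "OKCOKKCOKKCOTCOT"
  byte 4: read out[13]='C', append. Buffer now: "OKCOKKCOKKCOTCOTC"
  byte 5: read out[14]='O', append. Buffer now: "OKCOKKCOKKCOTCOTCO"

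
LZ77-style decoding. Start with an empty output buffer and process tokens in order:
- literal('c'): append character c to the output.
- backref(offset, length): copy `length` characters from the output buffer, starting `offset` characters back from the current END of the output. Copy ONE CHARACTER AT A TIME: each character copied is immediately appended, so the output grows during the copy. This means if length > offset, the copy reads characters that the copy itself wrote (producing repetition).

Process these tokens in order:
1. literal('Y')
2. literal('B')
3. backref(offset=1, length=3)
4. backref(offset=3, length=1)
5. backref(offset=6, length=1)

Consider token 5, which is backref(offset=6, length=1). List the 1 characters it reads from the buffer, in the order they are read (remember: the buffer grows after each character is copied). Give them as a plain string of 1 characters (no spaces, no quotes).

Answer: Y

Derivation:
Token 1: literal('Y'). Output: "Y"
Token 2: literal('B'). Output: "YB"
Token 3: backref(off=1, len=3) (overlapping!). Copied 'BBB' from pos 1. Output: "YBBBB"
Token 4: backref(off=3, len=1). Copied 'B' from pos 2. Output: "YBBBBB"
Token 5: backref(off=6, len=1). Buffer before: "YBBBBB" (len 6)
  byte 1: read out[0]='Y', append. Buffer now: "YBBBBBY"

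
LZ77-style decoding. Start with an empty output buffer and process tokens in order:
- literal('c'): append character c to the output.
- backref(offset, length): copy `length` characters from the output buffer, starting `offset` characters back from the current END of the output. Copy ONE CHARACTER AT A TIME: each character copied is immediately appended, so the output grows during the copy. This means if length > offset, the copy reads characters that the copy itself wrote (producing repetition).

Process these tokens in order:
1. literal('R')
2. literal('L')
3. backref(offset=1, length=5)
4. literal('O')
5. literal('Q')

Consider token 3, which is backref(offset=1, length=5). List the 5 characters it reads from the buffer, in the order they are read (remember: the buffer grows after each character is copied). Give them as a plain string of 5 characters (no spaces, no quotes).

Answer: LLLLL

Derivation:
Token 1: literal('R'). Output: "R"
Token 2: literal('L'). Output: "RL"
Token 3: backref(off=1, len=5). Buffer before: "RL" (len 2)
  byte 1: read out[1]='L', append. Buffer now: "RLL"
  byte 2: read out[2]='L', append. Buffer now: "RLLL"
  byte 3: read out[3]='L', append. Buffer now: "RLLLL"
  byte 4: read out[4]='L', append. Buffer now: "RLLLLL"
  byte 5: read out[5]='L', append. Buffer now: "RLLLLLL"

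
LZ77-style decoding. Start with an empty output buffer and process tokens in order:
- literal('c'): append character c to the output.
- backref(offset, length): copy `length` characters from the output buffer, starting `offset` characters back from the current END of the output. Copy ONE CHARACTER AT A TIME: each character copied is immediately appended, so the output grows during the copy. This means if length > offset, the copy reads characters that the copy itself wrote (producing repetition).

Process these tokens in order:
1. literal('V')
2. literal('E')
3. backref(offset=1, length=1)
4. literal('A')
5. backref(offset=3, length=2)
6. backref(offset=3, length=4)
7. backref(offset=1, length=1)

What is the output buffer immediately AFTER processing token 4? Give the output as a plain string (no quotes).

Answer: VEEA

Derivation:
Token 1: literal('V'). Output: "V"
Token 2: literal('E'). Output: "VE"
Token 3: backref(off=1, len=1). Copied 'E' from pos 1. Output: "VEE"
Token 4: literal('A'). Output: "VEEA"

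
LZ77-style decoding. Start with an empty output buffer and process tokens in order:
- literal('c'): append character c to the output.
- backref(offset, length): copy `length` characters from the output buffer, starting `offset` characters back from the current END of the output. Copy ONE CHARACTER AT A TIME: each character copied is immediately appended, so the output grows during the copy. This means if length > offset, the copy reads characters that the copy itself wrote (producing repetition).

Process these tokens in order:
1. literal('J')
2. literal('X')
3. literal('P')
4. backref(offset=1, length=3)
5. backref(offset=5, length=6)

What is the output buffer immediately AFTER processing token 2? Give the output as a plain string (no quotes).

Answer: JX

Derivation:
Token 1: literal('J'). Output: "J"
Token 2: literal('X'). Output: "JX"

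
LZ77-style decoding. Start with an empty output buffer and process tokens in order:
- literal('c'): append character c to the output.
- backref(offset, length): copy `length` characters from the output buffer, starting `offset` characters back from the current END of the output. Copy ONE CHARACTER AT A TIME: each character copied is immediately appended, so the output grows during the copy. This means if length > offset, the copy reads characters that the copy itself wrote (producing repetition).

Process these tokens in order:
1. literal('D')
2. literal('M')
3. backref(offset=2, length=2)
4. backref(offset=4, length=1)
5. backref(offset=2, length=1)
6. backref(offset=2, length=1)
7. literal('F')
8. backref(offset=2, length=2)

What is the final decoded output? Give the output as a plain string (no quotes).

Answer: DMDMDMDFDF

Derivation:
Token 1: literal('D'). Output: "D"
Token 2: literal('M'). Output: "DM"
Token 3: backref(off=2, len=2). Copied 'DM' from pos 0. Output: "DMDM"
Token 4: backref(off=4, len=1). Copied 'D' from pos 0. Output: "DMDMD"
Token 5: backref(off=2, len=1). Copied 'M' from pos 3. Output: "DMDMDM"
Token 6: backref(off=2, len=1). Copied 'D' from pos 4. Output: "DMDMDMD"
Token 7: literal('F'). Output: "DMDMDMDF"
Token 8: backref(off=2, len=2). Copied 'DF' from pos 6. Output: "DMDMDMDFDF"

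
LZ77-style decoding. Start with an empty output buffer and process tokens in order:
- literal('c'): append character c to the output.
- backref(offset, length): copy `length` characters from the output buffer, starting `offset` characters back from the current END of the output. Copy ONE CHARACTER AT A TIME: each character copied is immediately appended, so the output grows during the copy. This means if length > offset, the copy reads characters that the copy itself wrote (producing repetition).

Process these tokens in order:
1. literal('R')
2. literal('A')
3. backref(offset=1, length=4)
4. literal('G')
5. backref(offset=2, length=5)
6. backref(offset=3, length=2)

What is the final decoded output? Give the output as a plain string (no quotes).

Token 1: literal('R'). Output: "R"
Token 2: literal('A'). Output: "RA"
Token 3: backref(off=1, len=4) (overlapping!). Copied 'AAAA' from pos 1. Output: "RAAAAA"
Token 4: literal('G'). Output: "RAAAAAG"
Token 5: backref(off=2, len=5) (overlapping!). Copied 'AGAGA' from pos 5. Output: "RAAAAAGAGAGA"
Token 6: backref(off=3, len=2). Copied 'AG' from pos 9. Output: "RAAAAAGAGAGAAG"

Answer: RAAAAAGAGAGAAG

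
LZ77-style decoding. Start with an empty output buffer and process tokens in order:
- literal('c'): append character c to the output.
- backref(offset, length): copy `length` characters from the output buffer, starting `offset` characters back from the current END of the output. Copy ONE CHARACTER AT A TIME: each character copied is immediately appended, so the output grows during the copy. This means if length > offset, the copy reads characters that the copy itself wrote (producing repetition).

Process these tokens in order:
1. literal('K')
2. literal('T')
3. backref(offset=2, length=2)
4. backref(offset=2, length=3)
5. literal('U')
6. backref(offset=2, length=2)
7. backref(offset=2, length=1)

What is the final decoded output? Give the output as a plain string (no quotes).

Token 1: literal('K'). Output: "K"
Token 2: literal('T'). Output: "KT"
Token 3: backref(off=2, len=2). Copied 'KT' from pos 0. Output: "KTKT"
Token 4: backref(off=2, len=3) (overlapping!). Copied 'KTK' from pos 2. Output: "KTKTKTK"
Token 5: literal('U'). Output: "KTKTKTKU"
Token 6: backref(off=2, len=2). Copied 'KU' from pos 6. Output: "KTKTKTKUKU"
Token 7: backref(off=2, len=1). Copied 'K' from pos 8. Output: "KTKTKTKUKUK"

Answer: KTKTKTKUKUK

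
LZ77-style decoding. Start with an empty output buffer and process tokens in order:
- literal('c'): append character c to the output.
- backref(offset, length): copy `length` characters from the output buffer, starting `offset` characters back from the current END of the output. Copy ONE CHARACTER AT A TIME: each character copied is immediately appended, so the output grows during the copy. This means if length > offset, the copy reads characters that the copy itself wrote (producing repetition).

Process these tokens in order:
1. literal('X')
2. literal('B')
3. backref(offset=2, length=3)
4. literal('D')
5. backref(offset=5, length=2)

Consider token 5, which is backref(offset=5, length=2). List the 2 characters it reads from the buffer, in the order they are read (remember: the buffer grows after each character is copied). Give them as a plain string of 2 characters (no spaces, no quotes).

Token 1: literal('X'). Output: "X"
Token 2: literal('B'). Output: "XB"
Token 3: backref(off=2, len=3) (overlapping!). Copied 'XBX' from pos 0. Output: "XBXBX"
Token 4: literal('D'). Output: "XBXBXD"
Token 5: backref(off=5, len=2). Buffer before: "XBXBXD" (len 6)
  byte 1: read out[1]='B', append. Buffer now: "XBXBXDB"
  byte 2: read out[2]='X', append. Buffer now: "XBXBXDBX"

Answer: BX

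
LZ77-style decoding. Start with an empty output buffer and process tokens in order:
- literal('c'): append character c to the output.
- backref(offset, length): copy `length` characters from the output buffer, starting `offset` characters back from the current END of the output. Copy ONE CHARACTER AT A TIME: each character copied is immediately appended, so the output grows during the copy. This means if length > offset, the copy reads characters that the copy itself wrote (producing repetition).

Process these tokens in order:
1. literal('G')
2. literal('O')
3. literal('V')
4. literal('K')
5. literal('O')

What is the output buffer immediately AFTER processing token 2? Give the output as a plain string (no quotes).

Answer: GO

Derivation:
Token 1: literal('G'). Output: "G"
Token 2: literal('O'). Output: "GO"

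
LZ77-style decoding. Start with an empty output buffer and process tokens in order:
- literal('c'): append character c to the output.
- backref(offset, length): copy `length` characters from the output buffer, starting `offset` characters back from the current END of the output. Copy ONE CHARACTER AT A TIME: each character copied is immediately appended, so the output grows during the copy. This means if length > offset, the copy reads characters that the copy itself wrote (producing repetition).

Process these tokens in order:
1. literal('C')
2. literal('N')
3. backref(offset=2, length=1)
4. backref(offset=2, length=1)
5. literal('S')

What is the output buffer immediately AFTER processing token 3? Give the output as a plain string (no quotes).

Token 1: literal('C'). Output: "C"
Token 2: literal('N'). Output: "CN"
Token 3: backref(off=2, len=1). Copied 'C' from pos 0. Output: "CNC"

Answer: CNC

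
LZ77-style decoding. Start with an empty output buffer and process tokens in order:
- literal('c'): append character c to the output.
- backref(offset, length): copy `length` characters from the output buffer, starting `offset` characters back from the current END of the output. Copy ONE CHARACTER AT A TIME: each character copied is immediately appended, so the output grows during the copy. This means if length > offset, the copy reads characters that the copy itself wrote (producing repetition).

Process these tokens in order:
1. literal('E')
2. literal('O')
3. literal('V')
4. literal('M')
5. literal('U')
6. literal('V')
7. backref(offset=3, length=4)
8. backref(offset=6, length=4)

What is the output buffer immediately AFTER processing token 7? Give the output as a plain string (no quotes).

Answer: EOVMUVMUVM

Derivation:
Token 1: literal('E'). Output: "E"
Token 2: literal('O'). Output: "EO"
Token 3: literal('V'). Output: "EOV"
Token 4: literal('M'). Output: "EOVM"
Token 5: literal('U'). Output: "EOVMU"
Token 6: literal('V'). Output: "EOVMUV"
Token 7: backref(off=3, len=4) (overlapping!). Copied 'MUVM' from pos 3. Output: "EOVMUVMUVM"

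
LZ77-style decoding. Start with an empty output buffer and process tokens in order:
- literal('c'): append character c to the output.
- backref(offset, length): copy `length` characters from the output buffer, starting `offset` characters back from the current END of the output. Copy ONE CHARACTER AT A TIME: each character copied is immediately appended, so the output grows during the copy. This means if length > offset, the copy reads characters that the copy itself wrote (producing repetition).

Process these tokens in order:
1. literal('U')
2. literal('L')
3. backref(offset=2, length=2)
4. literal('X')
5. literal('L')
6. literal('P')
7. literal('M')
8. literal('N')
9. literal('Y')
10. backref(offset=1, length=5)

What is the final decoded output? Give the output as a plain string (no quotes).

Answer: ULULXLPMNYYYYYY

Derivation:
Token 1: literal('U'). Output: "U"
Token 2: literal('L'). Output: "UL"
Token 3: backref(off=2, len=2). Copied 'UL' from pos 0. Output: "ULUL"
Token 4: literal('X'). Output: "ULULX"
Token 5: literal('L'). Output: "ULULXL"
Token 6: literal('P'). Output: "ULULXLP"
Token 7: literal('M'). Output: "ULULXLPM"
Token 8: literal('N'). Output: "ULULXLPMN"
Token 9: literal('Y'). Output: "ULULXLPMNY"
Token 10: backref(off=1, len=5) (overlapping!). Copied 'YYYYY' from pos 9. Output: "ULULXLPMNYYYYYY"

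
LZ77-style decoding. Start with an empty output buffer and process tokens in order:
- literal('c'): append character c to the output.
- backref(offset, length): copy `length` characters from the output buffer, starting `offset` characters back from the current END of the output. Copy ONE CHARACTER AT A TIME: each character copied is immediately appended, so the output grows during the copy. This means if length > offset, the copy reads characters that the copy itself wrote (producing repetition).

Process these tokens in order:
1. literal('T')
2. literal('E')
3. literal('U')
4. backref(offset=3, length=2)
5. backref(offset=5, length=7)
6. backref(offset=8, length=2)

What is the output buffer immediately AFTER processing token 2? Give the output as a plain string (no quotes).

Token 1: literal('T'). Output: "T"
Token 2: literal('E'). Output: "TE"

Answer: TE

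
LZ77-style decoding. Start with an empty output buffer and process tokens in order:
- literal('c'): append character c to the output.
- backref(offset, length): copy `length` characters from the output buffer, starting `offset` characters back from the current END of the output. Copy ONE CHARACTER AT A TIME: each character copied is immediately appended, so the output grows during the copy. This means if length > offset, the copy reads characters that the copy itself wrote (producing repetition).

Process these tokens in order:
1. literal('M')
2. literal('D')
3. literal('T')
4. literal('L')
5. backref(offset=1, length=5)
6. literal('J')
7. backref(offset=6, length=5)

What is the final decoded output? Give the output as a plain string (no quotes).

Token 1: literal('M'). Output: "M"
Token 2: literal('D'). Output: "MD"
Token 3: literal('T'). Output: "MDT"
Token 4: literal('L'). Output: "MDTL"
Token 5: backref(off=1, len=5) (overlapping!). Copied 'LLLLL' from pos 3. Output: "MDTLLLLLL"
Token 6: literal('J'). Output: "MDTLLLLLLJ"
Token 7: backref(off=6, len=5). Copied 'LLLLL' from pos 4. Output: "MDTLLLLLLJLLLLL"

Answer: MDTLLLLLLJLLLLL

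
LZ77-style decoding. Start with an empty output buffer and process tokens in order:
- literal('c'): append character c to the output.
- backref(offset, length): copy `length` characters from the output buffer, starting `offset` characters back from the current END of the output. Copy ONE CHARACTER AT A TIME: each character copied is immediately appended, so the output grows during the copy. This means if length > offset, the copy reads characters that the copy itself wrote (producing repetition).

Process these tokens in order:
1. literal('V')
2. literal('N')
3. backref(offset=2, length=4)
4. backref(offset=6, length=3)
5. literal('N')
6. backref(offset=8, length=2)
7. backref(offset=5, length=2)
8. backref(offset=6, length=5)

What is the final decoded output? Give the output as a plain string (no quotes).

Answer: VNVNVNVNVNVNNVVNVNN

Derivation:
Token 1: literal('V'). Output: "V"
Token 2: literal('N'). Output: "VN"
Token 3: backref(off=2, len=4) (overlapping!). Copied 'VNVN' from pos 0. Output: "VNVNVN"
Token 4: backref(off=6, len=3). Copied 'VNV' from pos 0. Output: "VNVNVNVNV"
Token 5: literal('N'). Output: "VNVNVNVNVN"
Token 6: backref(off=8, len=2). Copied 'VN' from pos 2. Output: "VNVNVNVNVNVN"
Token 7: backref(off=5, len=2). Copied 'NV' from pos 7. Output: "VNVNVNVNVNVNNV"
Token 8: backref(off=6, len=5). Copied 'VNVNN' from pos 8. Output: "VNVNVNVNVNVNNVVNVNN"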